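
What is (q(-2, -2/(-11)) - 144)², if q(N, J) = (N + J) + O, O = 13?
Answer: 2134521/121 ≈ 17641.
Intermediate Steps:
q(N, J) = 13 + J + N (q(N, J) = (N + J) + 13 = (J + N) + 13 = 13 + J + N)
(q(-2, -2/(-11)) - 144)² = ((13 - 2/(-11) - 2) - 144)² = ((13 - 2*(-1/11) - 2) - 144)² = ((13 + 2/11 - 2) - 144)² = (123/11 - 144)² = (-1461/11)² = 2134521/121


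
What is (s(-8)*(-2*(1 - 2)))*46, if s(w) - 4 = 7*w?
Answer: -4784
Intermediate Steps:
s(w) = 4 + 7*w
(s(-8)*(-2*(1 - 2)))*46 = ((4 + 7*(-8))*(-2*(1 - 2)))*46 = ((4 - 56)*(-2*(-1)))*46 = -52*2*46 = -104*46 = -4784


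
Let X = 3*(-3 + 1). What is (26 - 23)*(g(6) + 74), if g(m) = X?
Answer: 204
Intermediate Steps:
X = -6 (X = 3*(-2) = -6)
g(m) = -6
(26 - 23)*(g(6) + 74) = (26 - 23)*(-6 + 74) = 3*68 = 204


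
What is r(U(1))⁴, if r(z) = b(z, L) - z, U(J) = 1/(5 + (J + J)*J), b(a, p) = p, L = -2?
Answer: 50625/2401 ≈ 21.085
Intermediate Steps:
U(J) = 1/(5 + 2*J²) (U(J) = 1/(5 + (2*J)*J) = 1/(5 + 2*J²))
r(z) = -2 - z
r(U(1))⁴ = (-2 - 1/(5 + 2*1²))⁴ = (-2 - 1/(5 + 2*1))⁴ = (-2 - 1/(5 + 2))⁴ = (-2 - 1/7)⁴ = (-2 - 1*⅐)⁴ = (-2 - ⅐)⁴ = (-15/7)⁴ = 50625/2401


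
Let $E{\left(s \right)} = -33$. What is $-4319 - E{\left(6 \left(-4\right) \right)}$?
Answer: $-4286$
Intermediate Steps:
$-4319 - E{\left(6 \left(-4\right) \right)} = -4319 - -33 = -4319 + 33 = -4286$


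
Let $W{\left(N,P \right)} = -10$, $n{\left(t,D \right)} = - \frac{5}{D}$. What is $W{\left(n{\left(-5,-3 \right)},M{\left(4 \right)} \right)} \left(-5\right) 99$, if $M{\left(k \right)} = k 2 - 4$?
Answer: $4950$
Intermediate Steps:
$M{\left(k \right)} = -4 + 2 k$ ($M{\left(k \right)} = 2 k - 4 = -4 + 2 k$)
$W{\left(n{\left(-5,-3 \right)},M{\left(4 \right)} \right)} \left(-5\right) 99 = \left(-10\right) \left(-5\right) 99 = 50 \cdot 99 = 4950$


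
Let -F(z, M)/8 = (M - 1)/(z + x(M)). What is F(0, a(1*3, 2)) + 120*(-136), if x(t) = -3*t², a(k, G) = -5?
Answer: -408016/25 ≈ -16321.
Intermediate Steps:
F(z, M) = -8*(-1 + M)/(z - 3*M²) (F(z, M) = -8*(M - 1)/(z - 3*M²) = -8*(-1 + M)/(z - 3*M²))
F(0, a(1*3, 2)) + 120*(-136) = 8*(-1 - 5)/(-1*0 + 3*(-5)²) + 120*(-136) = 8*(-6)/(0 + 3*25) - 16320 = 8*(-6)/(0 + 75) - 16320 = 8*(-6)/75 - 16320 = 8*(1/75)*(-6) - 16320 = -16/25 - 16320 = -408016/25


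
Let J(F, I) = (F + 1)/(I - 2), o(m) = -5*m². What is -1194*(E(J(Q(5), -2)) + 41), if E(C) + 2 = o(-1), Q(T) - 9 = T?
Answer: -40596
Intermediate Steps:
Q(T) = 9 + T
J(F, I) = (1 + F)/(-2 + I)
E(C) = -7 (E(C) = -2 - 5*(-1)² = -2 - 5*1 = -2 - 5 = -7)
-1194*(E(J(Q(5), -2)) + 41) = -1194*(-7 + 41) = -1194*34 = -40596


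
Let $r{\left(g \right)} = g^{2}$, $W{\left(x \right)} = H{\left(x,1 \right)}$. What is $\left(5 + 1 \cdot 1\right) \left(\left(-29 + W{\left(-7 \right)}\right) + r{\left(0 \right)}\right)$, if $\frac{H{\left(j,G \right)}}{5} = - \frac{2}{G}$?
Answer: $-234$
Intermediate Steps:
$H{\left(j,G \right)} = - \frac{10}{G}$ ($H{\left(j,G \right)} = 5 \left(- \frac{2}{G}\right) = - \frac{10}{G}$)
$W{\left(x \right)} = -10$ ($W{\left(x \right)} = - \frac{10}{1} = \left(-10\right) 1 = -10$)
$\left(5 + 1 \cdot 1\right) \left(\left(-29 + W{\left(-7 \right)}\right) + r{\left(0 \right)}\right) = \left(5 + 1 \cdot 1\right) \left(\left(-29 - 10\right) + 0^{2}\right) = \left(5 + 1\right) \left(-39 + 0\right) = 6 \left(-39\right) = -234$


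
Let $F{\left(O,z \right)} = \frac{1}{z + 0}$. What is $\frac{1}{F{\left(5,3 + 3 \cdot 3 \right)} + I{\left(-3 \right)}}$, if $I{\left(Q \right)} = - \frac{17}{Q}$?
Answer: $\frac{4}{23} \approx 0.17391$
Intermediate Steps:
$F{\left(O,z \right)} = \frac{1}{z}$
$\frac{1}{F{\left(5,3 + 3 \cdot 3 \right)} + I{\left(-3 \right)}} = \frac{1}{\frac{1}{3 + 3 \cdot 3} - \frac{17}{-3}} = \frac{1}{\frac{1}{3 + 9} - - \frac{17}{3}} = \frac{1}{\frac{1}{12} + \frac{17}{3}} = \frac{1}{\frac{23}{4}} = \frac{4}{23}$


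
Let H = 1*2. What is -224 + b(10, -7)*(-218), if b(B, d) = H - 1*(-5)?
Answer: -1750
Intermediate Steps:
H = 2
b(B, d) = 7 (b(B, d) = 2 - 1*(-5) = 2 + 5 = 7)
-224 + b(10, -7)*(-218) = -224 + 7*(-218) = -224 - 1526 = -1750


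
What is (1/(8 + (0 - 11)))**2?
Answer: 1/9 ≈ 0.11111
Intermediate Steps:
(1/(8 + (0 - 11)))**2 = (1/(8 - 11))**2 = (1/(-3))**2 = (-1/3)**2 = 1/9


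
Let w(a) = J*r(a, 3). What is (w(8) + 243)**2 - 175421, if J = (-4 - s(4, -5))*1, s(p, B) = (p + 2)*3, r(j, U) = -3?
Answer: -79940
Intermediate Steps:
s(p, B) = 6 + 3*p (s(p, B) = (2 + p)*3 = 6 + 3*p)
J = -22 (J = (-4 - (6 + 3*4))*1 = (-4 - (6 + 12))*1 = (-4 - 1*18)*1 = (-4 - 18)*1 = -22*1 = -22)
w(a) = 66 (w(a) = -22*(-3) = 66)
(w(8) + 243)**2 - 175421 = (66 + 243)**2 - 175421 = 309**2 - 175421 = 95481 - 175421 = -79940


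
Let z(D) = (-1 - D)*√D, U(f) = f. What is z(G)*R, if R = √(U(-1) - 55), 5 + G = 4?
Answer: 0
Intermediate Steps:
G = -1 (G = -5 + 4 = -1)
R = 2*I*√14 (R = √(-1 - 55) = √(-56) = 2*I*√14 ≈ 7.4833*I)
z(D) = √D*(-1 - D)
z(G)*R = (√(-1)*(-1 - 1*(-1)))*(2*I*√14) = (I*(-1 + 1))*(2*I*√14) = (I*0)*(2*I*√14) = 0*(2*I*√14) = 0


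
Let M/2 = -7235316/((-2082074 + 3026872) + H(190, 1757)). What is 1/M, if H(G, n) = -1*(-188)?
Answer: -472493/7235316 ≈ -0.065304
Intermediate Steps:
H(G, n) = 188
M = -7235316/472493 (M = 2*(-7235316/((-2082074 + 3026872) + 188)) = 2*(-7235316/(944798 + 188)) = 2*(-7235316/944986) = 2*(-7235316*1/944986) = 2*(-3617658/472493) = -7235316/472493 ≈ -15.313)
1/M = 1/(-7235316/472493) = -472493/7235316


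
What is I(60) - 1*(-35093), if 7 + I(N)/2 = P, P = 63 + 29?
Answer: 35263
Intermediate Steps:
P = 92
I(N) = 170 (I(N) = -14 + 2*92 = -14 + 184 = 170)
I(60) - 1*(-35093) = 170 - 1*(-35093) = 170 + 35093 = 35263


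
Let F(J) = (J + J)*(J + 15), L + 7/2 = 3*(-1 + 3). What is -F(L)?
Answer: -175/2 ≈ -87.500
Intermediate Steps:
L = 5/2 (L = -7/2 + 3*(-1 + 3) = -7/2 + 3*2 = -7/2 + 6 = 5/2 ≈ 2.5000)
F(J) = 2*J*(15 + J) (F(J) = (2*J)*(15 + J) = 2*J*(15 + J))
-F(L) = -2*5*(15 + 5/2)/2 = -2*5*35/(2*2) = -1*175/2 = -175/2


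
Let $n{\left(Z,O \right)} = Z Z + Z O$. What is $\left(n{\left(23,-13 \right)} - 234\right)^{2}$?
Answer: $16$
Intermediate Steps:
$n{\left(Z,O \right)} = Z^{2} + O Z$
$\left(n{\left(23,-13 \right)} - 234\right)^{2} = \left(23 \left(-13 + 23\right) - 234\right)^{2} = \left(23 \cdot 10 - 234\right)^{2} = \left(230 - 234\right)^{2} = \left(-4\right)^{2} = 16$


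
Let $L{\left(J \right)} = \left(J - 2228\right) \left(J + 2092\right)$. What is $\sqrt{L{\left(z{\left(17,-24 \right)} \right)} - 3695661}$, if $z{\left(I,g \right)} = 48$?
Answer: $i \sqrt{8360861} \approx 2891.5 i$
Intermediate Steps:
$L{\left(J \right)} = \left(-2228 + J\right) \left(2092 + J\right)$
$\sqrt{L{\left(z{\left(17,-24 \right)} \right)} - 3695661} = \sqrt{\left(-4660976 + 48^{2} - 6528\right) - 3695661} = \sqrt{\left(-4660976 + 2304 - 6528\right) - 3695661} = \sqrt{-4665200 - 3695661} = \sqrt{-8360861} = i \sqrt{8360861}$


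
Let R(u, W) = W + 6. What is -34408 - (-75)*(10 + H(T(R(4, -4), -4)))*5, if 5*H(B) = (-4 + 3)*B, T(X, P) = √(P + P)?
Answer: -30658 - 150*I*√2 ≈ -30658.0 - 212.13*I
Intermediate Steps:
R(u, W) = 6 + W
T(X, P) = √2*√P (T(X, P) = √(2*P) = √2*√P)
H(B) = -B/5 (H(B) = ((-4 + 3)*B)/5 = (-B)/5 = -B/5)
-34408 - (-75)*(10 + H(T(R(4, -4), -4)))*5 = -34408 - (-75)*(10 - √2*√(-4)/5)*5 = -34408 - (-75)*(10 - √2*2*I/5)*5 = -34408 - (-75)*(10 - 2*I*√2/5)*5 = -34408 - (-75)*(50 - 2*I*√2) = -34408 - (-3750 + 150*I*√2) = -34408 + (3750 - 150*I*√2) = -30658 - 150*I*√2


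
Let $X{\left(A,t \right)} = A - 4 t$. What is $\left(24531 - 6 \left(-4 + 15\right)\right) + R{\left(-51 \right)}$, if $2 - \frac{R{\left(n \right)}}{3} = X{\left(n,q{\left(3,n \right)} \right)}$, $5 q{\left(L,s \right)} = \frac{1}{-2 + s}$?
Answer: $\frac{6525348}{265} \approx 24624.0$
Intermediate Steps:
$q{\left(L,s \right)} = \frac{1}{5 \left(-2 + s\right)}$
$R{\left(n \right)} = 6 - 3 n + \frac{12}{5 \left(-2 + n\right)}$ ($R{\left(n \right)} = 6 - 3 \left(n - 4 \frac{1}{5 \left(-2 + n\right)}\right) = 6 - 3 \left(n - \frac{4}{5 \left(-2 + n\right)}\right) = 6 - \left(3 n - \frac{12}{5 \left(-2 + n\right)}\right) = 6 - 3 n + \frac{12}{5 \left(-2 + n\right)}$)
$\left(24531 - 6 \left(-4 + 15\right)\right) + R{\left(-51 \right)} = \left(24531 - 6 \left(-4 + 15\right)\right) + \frac{3 \left(-16 - 5 \left(-51\right)^{2} + 20 \left(-51\right)\right)}{5 \left(-2 - 51\right)} = \left(24531 - 66\right) + \frac{3 \left(-16 - 13005 - 1020\right)}{5 \left(-53\right)} = \left(24531 - 66\right) + \frac{3}{5} \left(- \frac{1}{53}\right) \left(-16 - 13005 - 1020\right) = 24465 + \frac{3}{5} \left(- \frac{1}{53}\right) \left(-14041\right) = 24465 + \frac{42123}{265} = \frac{6525348}{265}$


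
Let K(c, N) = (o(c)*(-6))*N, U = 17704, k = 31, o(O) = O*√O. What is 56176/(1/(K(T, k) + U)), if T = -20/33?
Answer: 994539904 + 139316480*I*√165/363 ≈ 9.9454e+8 + 4.9299e+6*I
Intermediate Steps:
o(O) = O^(3/2)
T = -20/33 (T = -20*1/33 = -20/33 ≈ -0.60606)
K(c, N) = -6*N*c^(3/2) (K(c, N) = (c^(3/2)*(-6))*N = (-6*c^(3/2))*N = -6*N*c^(3/2))
56176/(1/(K(T, k) + U)) = 56176/(1/(-6*31*(-20/33)^(3/2) + 17704)) = 56176/(1/(-6*31*(-40*I*√165/1089) + 17704)) = 56176/(1/(2480*I*√165/363 + 17704)) = 56176/(1/(17704 + 2480*I*√165/363)) = 56176*(17704 + 2480*I*√165/363) = 994539904 + 139316480*I*√165/363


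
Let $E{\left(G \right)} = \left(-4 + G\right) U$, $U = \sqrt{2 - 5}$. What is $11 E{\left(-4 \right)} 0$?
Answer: $0$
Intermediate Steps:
$U = i \sqrt{3}$ ($U = \sqrt{-3} = i \sqrt{3} \approx 1.732 i$)
$E{\left(G \right)} = i \sqrt{3} \left(-4 + G\right)$ ($E{\left(G \right)} = \left(-4 + G\right) i \sqrt{3} = i \sqrt{3} \left(-4 + G\right)$)
$11 E{\left(-4 \right)} 0 = 11 i \sqrt{3} \left(-4 - 4\right) 0 = 11 i \sqrt{3} \left(-8\right) 0 = 11 \left(- 8 i \sqrt{3}\right) 0 = - 88 i \sqrt{3} \cdot 0 = 0$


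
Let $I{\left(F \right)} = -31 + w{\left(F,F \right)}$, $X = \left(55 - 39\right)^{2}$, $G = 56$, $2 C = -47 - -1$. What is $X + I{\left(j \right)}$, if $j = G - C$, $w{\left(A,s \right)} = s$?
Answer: $304$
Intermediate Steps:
$C = -23$ ($C = \frac{-47 - -1}{2} = \frac{-47 + 1}{2} = \frac{1}{2} \left(-46\right) = -23$)
$X = 256$ ($X = 16^{2} = 256$)
$j = 79$ ($j = 56 - -23 = 56 + 23 = 79$)
$I{\left(F \right)} = -31 + F$
$X + I{\left(j \right)} = 256 + \left(-31 + 79\right) = 256 + 48 = 304$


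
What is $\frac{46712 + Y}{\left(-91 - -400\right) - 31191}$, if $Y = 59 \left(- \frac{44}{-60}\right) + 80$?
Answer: $- \frac{702529}{463230} \approx -1.5166$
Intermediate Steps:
$Y = \frac{1849}{15}$ ($Y = 59 \left(\left(-44\right) \left(- \frac{1}{60}\right)\right) + 80 = 59 \cdot \frac{11}{15} + 80 = \frac{649}{15} + 80 = \frac{1849}{15} \approx 123.27$)
$\frac{46712 + Y}{\left(-91 - -400\right) - 31191} = \frac{46712 + \frac{1849}{15}}{\left(-91 - -400\right) - 31191} = \frac{702529}{15 \left(\left(-91 + 400\right) - 31191\right)} = \frac{702529}{15 \left(309 - 31191\right)} = \frac{702529}{15 \left(-30882\right)} = \frac{702529}{15} \left(- \frac{1}{30882}\right) = - \frac{702529}{463230}$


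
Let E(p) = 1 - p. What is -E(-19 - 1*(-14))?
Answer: -6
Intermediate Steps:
-E(-19 - 1*(-14)) = -(1 - (-19 - 1*(-14))) = -(1 - (-19 + 14)) = -(1 - 1*(-5)) = -(1 + 5) = -1*6 = -6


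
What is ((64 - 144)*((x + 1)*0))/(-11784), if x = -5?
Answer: 0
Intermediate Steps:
((64 - 144)*((x + 1)*0))/(-11784) = ((64 - 144)*((-5 + 1)*0))/(-11784) = -(-320)*0*(-1/11784) = -80*0*(-1/11784) = 0*(-1/11784) = 0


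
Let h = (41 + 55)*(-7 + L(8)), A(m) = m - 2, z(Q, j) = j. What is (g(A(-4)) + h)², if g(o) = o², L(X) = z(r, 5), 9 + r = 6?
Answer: 24336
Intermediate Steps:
r = -3 (r = -9 + 6 = -3)
A(m) = -2 + m
L(X) = 5
h = -192 (h = (41 + 55)*(-7 + 5) = 96*(-2) = -192)
(g(A(-4)) + h)² = ((-2 - 4)² - 192)² = ((-6)² - 192)² = (36 - 192)² = (-156)² = 24336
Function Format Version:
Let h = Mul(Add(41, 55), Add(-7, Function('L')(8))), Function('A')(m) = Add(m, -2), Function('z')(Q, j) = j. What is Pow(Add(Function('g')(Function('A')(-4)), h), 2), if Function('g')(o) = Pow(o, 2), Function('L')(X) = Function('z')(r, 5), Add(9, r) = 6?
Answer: 24336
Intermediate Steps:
r = -3 (r = Add(-9, 6) = -3)
Function('A')(m) = Add(-2, m)
Function('L')(X) = 5
h = -192 (h = Mul(Add(41, 55), Add(-7, 5)) = Mul(96, -2) = -192)
Pow(Add(Function('g')(Function('A')(-4)), h), 2) = Pow(Add(Pow(Add(-2, -4), 2), -192), 2) = Pow(Add(Pow(-6, 2), -192), 2) = Pow(Add(36, -192), 2) = Pow(-156, 2) = 24336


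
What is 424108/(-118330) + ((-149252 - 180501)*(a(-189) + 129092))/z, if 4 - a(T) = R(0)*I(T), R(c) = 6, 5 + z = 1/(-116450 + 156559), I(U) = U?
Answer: 16984597069352359129/1977530960 ≈ 8.5888e+9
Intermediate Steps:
z = -200544/40109 (z = -5 + 1/(-116450 + 156559) = -5 + 1/40109 = -200544/40109 ≈ -5.0000)
a(T) = 4 - 6*T
424108/(-118330) + ((-149252 - 180501)*(a(-189) + 129092))/z = 424108/(-118330) + ((-149252 - 180501)*((4 - 6*(-189)) + 129092))/(-200544/40109) = 424108*(-1/118330) - 329753*((4 + 1134) + 129092)*(-40109/200544) = -212054/59165 - 329753*(1138 + 129092)*(-40109/200544) = -212054/59165 - 329753*130230*(-40109/200544) = -212054/59165 - 42943733190*(-40109/200544) = -212054/59165 + 287071699086285/33424 = 16984597069352359129/1977530960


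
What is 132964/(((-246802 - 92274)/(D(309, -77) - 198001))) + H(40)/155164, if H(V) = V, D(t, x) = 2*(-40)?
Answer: 255415869367801/3288274279 ≈ 77675.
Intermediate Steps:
D(t, x) = -80
132964/(((-246802 - 92274)/(D(309, -77) - 198001))) + H(40)/155164 = 132964/(((-246802 - 92274)/(-80 - 198001))) + 40/155164 = 132964/((-339076/(-198081))) + 40*(1/155164) = 132964/((-339076*(-1/198081))) + 10/38791 = 132964/(339076/198081) + 10/38791 = 132964*(198081/339076) + 10/38791 = 6584410521/84769 + 10/38791 = 255415869367801/3288274279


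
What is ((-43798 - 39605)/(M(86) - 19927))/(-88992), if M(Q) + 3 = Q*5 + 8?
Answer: -3089/64245632 ≈ -4.8081e-5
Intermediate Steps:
M(Q) = 5 + 5*Q (M(Q) = -3 + (Q*5 + 8) = -3 + (5*Q + 8) = -3 + (8 + 5*Q) = 5 + 5*Q)
((-43798 - 39605)/(M(86) - 19927))/(-88992) = ((-43798 - 39605)/((5 + 5*86) - 19927))/(-88992) = -83403/((5 + 430) - 19927)*(-1/88992) = -83403/(435 - 19927)*(-1/88992) = -83403/(-19492)*(-1/88992) = -83403*(-1/19492)*(-1/88992) = (83403/19492)*(-1/88992) = -3089/64245632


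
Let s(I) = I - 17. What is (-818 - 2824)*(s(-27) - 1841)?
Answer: 6865170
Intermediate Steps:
s(I) = -17 + I
(-818 - 2824)*(s(-27) - 1841) = (-818 - 2824)*((-17 - 27) - 1841) = -3642*(-44 - 1841) = -3642*(-1885) = 6865170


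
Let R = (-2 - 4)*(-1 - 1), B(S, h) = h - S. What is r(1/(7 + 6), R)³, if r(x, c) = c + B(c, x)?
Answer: 1/2197 ≈ 0.00045517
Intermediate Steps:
R = 12 (R = -6*(-2) = 12)
r(x, c) = x (r(x, c) = c + (x - c) = x)
r(1/(7 + 6), R)³ = (1/(7 + 6))³ = (1/13)³ = 1/2197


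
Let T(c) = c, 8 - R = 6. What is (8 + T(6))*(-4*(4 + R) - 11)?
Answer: -490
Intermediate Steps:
R = 2 (R = 8 - 1*6 = 8 - 6 = 2)
(8 + T(6))*(-4*(4 + R) - 11) = (8 + 6)*(-4*(4 + 2) - 11) = 14*(-4*6 - 11) = 14*(-24 - 11) = 14*(-35) = -490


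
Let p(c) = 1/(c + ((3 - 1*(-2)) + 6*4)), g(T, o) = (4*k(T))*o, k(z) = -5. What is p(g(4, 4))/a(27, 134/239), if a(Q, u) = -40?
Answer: 1/2040 ≈ 0.00049020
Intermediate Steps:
g(T, o) = -20*o (g(T, o) = (4*(-5))*o = -20*o)
p(c) = 1/(29 + c) (p(c) = 1/(c + ((3 + 2) + 24)) = 1/(c + (5 + 24)) = 1/(c + 29) = 1/(29 + c))
p(g(4, 4))/a(27, 134/239) = 1/((29 - 20*4)*(-40)) = -1/40/(29 - 80) = -1/40/(-51) = -1/51*(-1/40) = 1/2040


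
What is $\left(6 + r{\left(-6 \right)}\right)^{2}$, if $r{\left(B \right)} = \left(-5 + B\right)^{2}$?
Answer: $16129$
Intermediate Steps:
$\left(6 + r{\left(-6 \right)}\right)^{2} = \left(6 + \left(-5 - 6\right)^{2}\right)^{2} = \left(6 + \left(-11\right)^{2}\right)^{2} = \left(6 + 121\right)^{2} = 127^{2} = 16129$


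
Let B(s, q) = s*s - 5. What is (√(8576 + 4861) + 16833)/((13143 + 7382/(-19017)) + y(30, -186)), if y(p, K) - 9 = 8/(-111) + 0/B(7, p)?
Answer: 11844186957/9253804762 + 2110887*√1493/9253804762 ≈ 1.2887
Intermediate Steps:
B(s, q) = -5 + s² (B(s, q) = s² - 5 = -5 + s²)
y(p, K) = 991/111 (y(p, K) = 9 + (8/(-111) + 0/(-5 + 7²)) = 9 + (8*(-1/111) + 0/(-5 + 49)) = 9 + (-8/111 + 0/44) = 9 + (-8/111 + 0*(1/44)) = 9 + (-8/111 + 0) = 9 - 8/111 = 991/111)
(√(8576 + 4861) + 16833)/((13143 + 7382/(-19017)) + y(30, -186)) = (√(8576 + 4861) + 16833)/((13143 + 7382/(-19017)) + 991/111) = (√13437 + 16833)/((13143 + 7382*(-1/19017)) + 991/111) = (3*√1493 + 16833)/((13143 - 7382/19017) + 991/111) = (16833 + 3*√1493)/(249933049/19017 + 991/111) = (16833 + 3*√1493)/(9253804762/703629) = (16833 + 3*√1493)*(703629/9253804762) = 11844186957/9253804762 + 2110887*√1493/9253804762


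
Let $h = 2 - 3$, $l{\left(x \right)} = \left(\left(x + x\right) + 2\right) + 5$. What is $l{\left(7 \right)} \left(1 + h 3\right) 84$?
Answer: $-3528$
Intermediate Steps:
$l{\left(x \right)} = 7 + 2 x$ ($l{\left(x \right)} = \left(2 x + 2\right) + 5 = \left(2 + 2 x\right) + 5 = 7 + 2 x$)
$h = -1$ ($h = 2 - 3 = -1$)
$l{\left(7 \right)} \left(1 + h 3\right) 84 = \left(7 + 2 \cdot 7\right) \left(1 - 3\right) 84 = \left(7 + 14\right) \left(1 - 3\right) 84 = 21 \left(-2\right) 84 = \left(-42\right) 84 = -3528$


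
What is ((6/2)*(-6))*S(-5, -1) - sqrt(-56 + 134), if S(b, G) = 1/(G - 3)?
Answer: 9/2 - sqrt(78) ≈ -4.3318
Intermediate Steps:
S(b, G) = 1/(-3 + G)
((6/2)*(-6))*S(-5, -1) - sqrt(-56 + 134) = ((6/2)*(-6))/(-3 - 1) - sqrt(-56 + 134) = ((6*(1/2))*(-6))/(-4) - sqrt(78) = (3*(-6))*(-1/4) - sqrt(78) = -18*(-1/4) - sqrt(78) = 9/2 - sqrt(78)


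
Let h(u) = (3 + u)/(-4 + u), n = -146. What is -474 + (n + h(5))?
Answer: -612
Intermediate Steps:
h(u) = (3 + u)/(-4 + u)
-474 + (n + h(5)) = -474 + (-146 + (3 + 5)/(-4 + 5)) = -474 + (-146 + 8/1) = -474 + (-146 + 1*8) = -474 + (-146 + 8) = -474 - 138 = -612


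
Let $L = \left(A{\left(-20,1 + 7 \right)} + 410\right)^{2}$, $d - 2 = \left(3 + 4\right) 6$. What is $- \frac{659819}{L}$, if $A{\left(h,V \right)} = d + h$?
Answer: $- \frac{659819}{188356} \approx -3.503$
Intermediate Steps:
$d = 44$ ($d = 2 + \left(3 + 4\right) 6 = 2 + 7 \cdot 6 = 2 + 42 = 44$)
$A{\left(h,V \right)} = 44 + h$
$L = 188356$ ($L = \left(\left(44 - 20\right) + 410\right)^{2} = \left(24 + 410\right)^{2} = 434^{2} = 188356$)
$- \frac{659819}{L} = - \frac{659819}{188356}$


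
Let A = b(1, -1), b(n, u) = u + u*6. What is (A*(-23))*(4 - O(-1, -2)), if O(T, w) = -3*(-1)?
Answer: 161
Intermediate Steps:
b(n, u) = 7*u (b(n, u) = u + 6*u = 7*u)
O(T, w) = 3
A = -7 (A = 7*(-1) = -7)
(A*(-23))*(4 - O(-1, -2)) = (-7*(-23))*(4 - 1*3) = 161*(4 - 3) = 161*1 = 161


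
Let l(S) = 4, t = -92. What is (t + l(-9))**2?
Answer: 7744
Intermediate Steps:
(t + l(-9))**2 = (-92 + 4)**2 = (-88)**2 = 7744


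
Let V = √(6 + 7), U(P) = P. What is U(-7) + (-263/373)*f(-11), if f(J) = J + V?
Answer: 282/373 - 263*√13/373 ≈ -1.7862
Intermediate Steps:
V = √13 ≈ 3.6056
f(J) = J + √13
U(-7) + (-263/373)*f(-11) = -7 + (-263/373)*(-11 + √13) = -7 + (-263*1/373)*(-11 + √13) = -7 - 263*(-11 + √13)/373 = -7 + (2893/373 - 263*√13/373) = 282/373 - 263*√13/373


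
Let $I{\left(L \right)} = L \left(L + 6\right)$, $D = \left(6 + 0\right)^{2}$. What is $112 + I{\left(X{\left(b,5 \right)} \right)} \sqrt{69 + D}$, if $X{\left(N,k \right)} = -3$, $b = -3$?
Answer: $112 - 9 \sqrt{105} \approx 19.777$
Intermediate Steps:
$D = 36$ ($D = 6^{2} = 36$)
$I{\left(L \right)} = L \left(6 + L\right)$
$112 + I{\left(X{\left(b,5 \right)} \right)} \sqrt{69 + D} = 112 + - 3 \left(6 - 3\right) \sqrt{69 + 36} = 112 + \left(-3\right) 3 \sqrt{105} = 112 - 9 \sqrt{105}$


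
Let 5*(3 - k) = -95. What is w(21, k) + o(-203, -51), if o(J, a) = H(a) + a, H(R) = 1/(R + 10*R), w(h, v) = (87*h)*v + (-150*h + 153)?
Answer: 20838905/561 ≈ 37146.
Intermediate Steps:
k = 22 (k = 3 - 1/5*(-95) = 3 + 19 = 22)
w(h, v) = 153 - 150*h + 87*h*v (w(h, v) = 87*h*v + (153 - 150*h) = 153 - 150*h + 87*h*v)
H(R) = 1/(11*R)
o(J, a) = a + 1/(11*a) (o(J, a) = 1/(11*a) + a = a + 1/(11*a))
w(21, k) + o(-203, -51) = (153 - 150*21 + 87*21*22) + (-51 + (1/11)/(-51)) = (153 - 3150 + 40194) + (-51 + (1/11)*(-1/51)) = 37197 + (-51 - 1/561) = 37197 - 28612/561 = 20838905/561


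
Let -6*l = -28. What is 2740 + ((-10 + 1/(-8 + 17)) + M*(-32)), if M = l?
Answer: 23227/9 ≈ 2580.8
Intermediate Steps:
l = 14/3 (l = -1/6*(-28) = 14/3 ≈ 4.6667)
M = 14/3 ≈ 4.6667
2740 + ((-10 + 1/(-8 + 17)) + M*(-32)) = 2740 + ((-10 + 1/(-8 + 17)) + (14/3)*(-32)) = 2740 + ((-10 + 1/9) - 448/3) = 2740 + (-89/9 - 448/3) = 2740 - 1433/9 = 23227/9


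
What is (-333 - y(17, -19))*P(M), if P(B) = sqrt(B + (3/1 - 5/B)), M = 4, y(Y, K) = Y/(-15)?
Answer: -2489*sqrt(23)/15 ≈ -795.79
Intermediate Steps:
y(Y, K) = -Y/15 (y(Y, K) = Y*(-1/15) = -Y/15)
P(B) = sqrt(3 + B - 5/B) (P(B) = sqrt(B + (3*1 - 5/B)) = sqrt(B + (3 - 5/B)) = sqrt(3 + B - 5/B))
(-333 - y(17, -19))*P(M) = (-333 - (-1)*17/15)*sqrt(3 + 4 - 5/4) = (-333 - 1*(-17/15))*sqrt(3 + 4 - 5*1/4) = (-333 + 17/15)*sqrt(3 + 4 - 5/4) = -2489*sqrt(23)/15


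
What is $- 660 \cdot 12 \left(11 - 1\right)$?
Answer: $-79200$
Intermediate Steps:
$- 660 \cdot 12 \left(11 - 1\right) = - 660 \cdot 12 \cdot 10 = \left(-660\right) 120 = -79200$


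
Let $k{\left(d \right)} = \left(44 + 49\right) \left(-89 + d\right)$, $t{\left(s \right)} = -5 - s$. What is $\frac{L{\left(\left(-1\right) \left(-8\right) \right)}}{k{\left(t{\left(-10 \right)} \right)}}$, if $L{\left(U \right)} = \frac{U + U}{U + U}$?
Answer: $- \frac{1}{7812} \approx -0.00012801$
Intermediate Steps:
$L{\left(U \right)} = 1$ ($L{\left(U \right)} = \frac{2 U}{2 U} = 2 U \frac{1}{2 U} = 1$)
$k{\left(d \right)} = -8277 + 93 d$ ($k{\left(d \right)} = 93 \left(-89 + d\right) = -8277 + 93 d$)
$\frac{L{\left(\left(-1\right) \left(-8\right) \right)}}{k{\left(t{\left(-10 \right)} \right)}} = 1 \frac{1}{-8277 + 93 \left(-5 - -10\right)} = 1 \frac{1}{-8277 + 93 \left(-5 + 10\right)} = 1 \frac{1}{-8277 + 93 \cdot 5} = 1 \frac{1}{-8277 + 465} = 1 \frac{1}{-7812} = 1 \left(- \frac{1}{7812}\right) = - \frac{1}{7812}$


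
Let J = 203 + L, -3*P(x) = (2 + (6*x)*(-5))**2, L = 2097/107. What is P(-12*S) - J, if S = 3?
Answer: -125338922/321 ≈ -3.9046e+5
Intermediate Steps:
L = 2097/107 (L = 2097*(1/107) = 2097/107 ≈ 19.598)
P(x) = -(2 - 30*x)**2/3 (P(x) = -(2 + (6*x)*(-5))**2/3 = -(2 - 30*x)**2/3)
J = 23818/107 (J = 203 + 2097/107 = 23818/107 ≈ 222.60)
P(-12*S) - J = -4*(-1 + 15*(-12*3))**2/3 - 1*23818/107 = -4*(-1 + 15*(-36))**2/3 - 23818/107 = -4*(-1 - 540)**2/3 - 23818/107 = -4/3*(-541)**2 - 23818/107 = -4/3*292681 - 23818/107 = -1170724/3 - 23818/107 = -125338922/321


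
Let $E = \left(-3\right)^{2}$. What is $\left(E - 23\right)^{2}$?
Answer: $196$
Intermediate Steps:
$E = 9$
$\left(E - 23\right)^{2} = \left(9 - 23\right)^{2} = \left(-14\right)^{2} = 196$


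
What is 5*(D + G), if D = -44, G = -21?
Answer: -325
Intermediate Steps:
5*(D + G) = 5*(-44 - 21) = 5*(-65) = -325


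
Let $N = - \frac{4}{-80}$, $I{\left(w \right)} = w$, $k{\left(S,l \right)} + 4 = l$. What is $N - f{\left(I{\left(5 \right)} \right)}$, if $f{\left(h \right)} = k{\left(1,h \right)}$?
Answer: $- \frac{19}{20} \approx -0.95$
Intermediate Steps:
$k{\left(S,l \right)} = -4 + l$
$N = \frac{1}{20}$ ($N = \left(-4\right) \left(- \frac{1}{80}\right) = \frac{1}{20} \approx 0.05$)
$f{\left(h \right)} = -4 + h$
$N - f{\left(I{\left(5 \right)} \right)} = \frac{1}{20} - \left(-4 + 5\right) = \frac{1}{20} - 1 = - \frac{19}{20}$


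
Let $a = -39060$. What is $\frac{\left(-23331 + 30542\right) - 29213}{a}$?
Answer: $\frac{3667}{6510} \approx 0.56329$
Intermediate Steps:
$\frac{\left(-23331 + 30542\right) - 29213}{a} = \frac{\left(-23331 + 30542\right) - 29213}{-39060} = \left(7211 - 29213\right) \left(- \frac{1}{39060}\right) = \left(-22002\right) \left(- \frac{1}{39060}\right) = \frac{3667}{6510}$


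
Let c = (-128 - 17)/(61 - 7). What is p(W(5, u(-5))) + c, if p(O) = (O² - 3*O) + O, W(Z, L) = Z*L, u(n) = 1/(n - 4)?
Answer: -205/162 ≈ -1.2654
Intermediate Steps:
u(n) = 1/(-4 + n)
W(Z, L) = L*Z
c = -145/54 ≈ -2.6852
p(O) = O² - 2*O
p(W(5, u(-5))) + c = (5/(-4 - 5))*(-2 + 5/(-4 - 5)) - 145/54 = (5/(-9))*(-2 + 5/(-9)) - 145/54 = (-⅑*5)*(-2 - ⅑*5) - 145/54 = -5*(-2 - 5/9)/9 - 145/54 = -5/9*(-23/9) - 145/54 = 115/81 - 145/54 = -205/162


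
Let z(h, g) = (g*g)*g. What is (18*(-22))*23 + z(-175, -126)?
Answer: -2009484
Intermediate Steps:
z(h, g) = g**3 (z(h, g) = g**2*g = g**3)
(18*(-22))*23 + z(-175, -126) = (18*(-22))*23 + (-126)**3 = -396*23 - 2000376 = -9108 - 2000376 = -2009484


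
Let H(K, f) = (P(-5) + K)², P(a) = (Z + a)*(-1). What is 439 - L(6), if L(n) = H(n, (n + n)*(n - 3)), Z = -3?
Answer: 243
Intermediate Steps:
P(a) = 3 - a (P(a) = (-3 + a)*(-1) = 3 - a)
H(K, f) = (8 + K)² (H(K, f) = ((3 - 1*(-5)) + K)² = ((3 + 5) + K)² = (8 + K)²)
L(n) = (8 + n)²
439 - L(6) = 439 - (8 + 6)² = 439 - 1*14² = 439 - 1*196 = 439 - 196 = 243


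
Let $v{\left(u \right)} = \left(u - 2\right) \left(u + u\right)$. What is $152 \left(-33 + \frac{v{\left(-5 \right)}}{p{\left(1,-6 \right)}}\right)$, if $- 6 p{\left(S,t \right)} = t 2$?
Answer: $304$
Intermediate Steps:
$p{\left(S,t \right)} = - \frac{t}{3}$ ($p{\left(S,t \right)} = - \frac{t 2}{6} = - \frac{2 t}{6} = - \frac{t}{3}$)
$v{\left(u \right)} = 2 u \left(-2 + u\right)$ ($v{\left(u \right)} = \left(-2 + u\right) 2 u = 2 u \left(-2 + u\right)$)
$152 \left(-33 + \frac{v{\left(-5 \right)}}{p{\left(1,-6 \right)}}\right) = 152 \left(-33 + \frac{2 \left(-5\right) \left(-2 - 5\right)}{\left(- \frac{1}{3}\right) \left(-6\right)}\right) = 152 \left(-33 + \frac{2 \left(-5\right) \left(-7\right)}{2}\right) = 152 \left(-33 + 70 \cdot \frac{1}{2}\right) = 152 \left(-33 + 35\right) = 152 \cdot 2 = 304$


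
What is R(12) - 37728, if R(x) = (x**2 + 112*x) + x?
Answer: -36228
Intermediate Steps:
R(x) = x**2 + 113*x
R(12) - 37728 = 12*(113 + 12) - 37728 = 12*125 - 37728 = 1500 - 37728 = -36228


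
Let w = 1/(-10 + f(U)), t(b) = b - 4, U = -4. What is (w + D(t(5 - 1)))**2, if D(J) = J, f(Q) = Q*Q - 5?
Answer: 1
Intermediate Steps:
f(Q) = -5 + Q**2 (f(Q) = Q**2 - 5 = -5 + Q**2)
t(b) = -4 + b
w = 1 (w = 1/(-10 + (-5 + (-4)**2)) = 1/(-10 + (-5 + 16)) = 1/(-10 + 11) = 1/1 = 1)
(w + D(t(5 - 1)))**2 = (1 + (-4 + (5 - 1)))**2 = (1 + (-4 + 4))**2 = (1 + 0)**2 = 1**2 = 1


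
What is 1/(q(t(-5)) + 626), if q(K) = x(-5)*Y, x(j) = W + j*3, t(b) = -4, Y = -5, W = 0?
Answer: 1/701 ≈ 0.0014265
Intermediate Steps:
x(j) = 3*j (x(j) = 0 + j*3 = 0 + 3*j = 3*j)
q(K) = 75 (q(K) = (3*(-5))*(-5) = -15*(-5) = 75)
1/(q(t(-5)) + 626) = 1/(75 + 626) = 1/701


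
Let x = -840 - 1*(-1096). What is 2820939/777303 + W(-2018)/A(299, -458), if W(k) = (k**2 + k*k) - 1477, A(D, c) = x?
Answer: 2110144469399/66329856 ≈ 31813.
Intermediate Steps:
x = 256 (x = -840 + 1096 = 256)
A(D, c) = 256
W(k) = -1477 + 2*k**2 (W(k) = (k**2 + k**2) - 1477 = 2*k**2 - 1477 = -1477 + 2*k**2)
2820939/777303 + W(-2018)/A(299, -458) = 2820939/777303 + (-1477 + 2*(-2018)**2)/256 = 2820939*(1/777303) + (-1477 + 2*4072324)*(1/256) = 940313/259101 + (-1477 + 8144648)*(1/256) = 940313/259101 + 8143171*(1/256) = 940313/259101 + 8143171/256 = 2110144469399/66329856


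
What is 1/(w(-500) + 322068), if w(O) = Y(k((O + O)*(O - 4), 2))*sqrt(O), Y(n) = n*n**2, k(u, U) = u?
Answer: 26839/682923373461504000000000008643983052 - 8890560000000000*I*sqrt(5)/56910281121792000000000000720331921 ≈ 3.93e-32 - 3.4932e-19*I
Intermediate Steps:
Y(n) = n**3
w(O) = 8*O**(7/2)*(-4 + O)**3 (w(O) = ((O + O)*(O - 4))**3*sqrt(O) = ((2*O)*(-4 + O))**3*sqrt(O) = (2*O*(-4 + O))**3*sqrt(O) = (8*O**3*(-4 + O)**3)*sqrt(O) = 8*O**(7/2)*(-4 + O)**3)
1/(w(-500) + 322068) = 1/(8*(-500)**(7/2)*(-4 - 500)**3 + 322068) = 1/(8*(-1250000000*I*sqrt(5))*(-504)**3 + 322068) = 1/(8*(-1250000000*I*sqrt(5))*(-128024064) + 322068) = 1/(1280240640000000000*I*sqrt(5) + 322068) = 1/(322068 + 1280240640000000000*I*sqrt(5))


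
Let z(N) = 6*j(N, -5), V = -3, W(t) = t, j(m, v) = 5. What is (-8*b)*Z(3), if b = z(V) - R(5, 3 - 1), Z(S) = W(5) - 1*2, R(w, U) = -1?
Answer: -744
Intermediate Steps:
Z(S) = 3 (Z(S) = 5 - 1*2 = 5 - 2 = 3)
z(N) = 30 (z(N) = 6*5 = 30)
b = 31 (b = 30 - 1*(-1) = 30 + 1 = 31)
(-8*b)*Z(3) = -8*31*3 = -248*3 = -744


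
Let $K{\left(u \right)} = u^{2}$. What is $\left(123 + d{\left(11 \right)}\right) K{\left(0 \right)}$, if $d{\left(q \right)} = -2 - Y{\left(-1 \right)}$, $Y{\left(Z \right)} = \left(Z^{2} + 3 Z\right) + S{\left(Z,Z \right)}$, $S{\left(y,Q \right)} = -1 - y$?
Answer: $0$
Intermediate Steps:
$Y{\left(Z \right)} = -1 + Z^{2} + 2 Z$ ($Y{\left(Z \right)} = \left(Z^{2} + 3 Z\right) - \left(1 + Z\right) = -1 + Z^{2} + 2 Z$)
$d{\left(q \right)} = 0$ ($d{\left(q \right)} = -2 - \left(-1 + \left(-1\right)^{2} + 2 \left(-1\right)\right) = -2 - \left(-1 + 1 - 2\right) = -2 - -2 = -2 + 2 = 0$)
$\left(123 + d{\left(11 \right)}\right) K{\left(0 \right)} = \left(123 + 0\right) 0^{2} = 123 \cdot 0 = 0$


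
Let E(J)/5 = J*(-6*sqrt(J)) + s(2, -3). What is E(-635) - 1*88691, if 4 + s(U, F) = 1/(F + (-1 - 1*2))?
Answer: -532271/6 + 19050*I*sqrt(635) ≈ -88712.0 + 4.8005e+5*I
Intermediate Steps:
s(U, F) = -4 + 1/(-3 + F) (s(U, F) = -4 + 1/(F + (-1 - 1*2)) = -4 + 1/(F + (-1 - 2)) = -4 + 1/(F - 3) = -4 + 1/(-3 + F))
E(J) = -125/6 - 30*J**(3/2) (E(J) = 5*(J*(-6*sqrt(J)) + (13 - 4*(-3))/(-3 - 3)) = 5*(-6*J**(3/2) + (13 + 12)/(-6)) = 5*(-6*J**(3/2) - 1/6*25) = 5*(-6*J**(3/2) - 25/6) = 5*(-25/6 - 6*J**(3/2)) = -125/6 - 30*J**(3/2))
E(-635) - 1*88691 = (-125/6 - (-19050)*I*sqrt(635)) - 1*88691 = (-125/6 - (-19050)*I*sqrt(635)) - 88691 = (-125/6 + 19050*I*sqrt(635)) - 88691 = -532271/6 + 19050*I*sqrt(635)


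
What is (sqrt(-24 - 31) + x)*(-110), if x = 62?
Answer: -6820 - 110*I*sqrt(55) ≈ -6820.0 - 815.78*I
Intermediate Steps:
(sqrt(-24 - 31) + x)*(-110) = (sqrt(-24 - 31) + 62)*(-110) = (sqrt(-55) + 62)*(-110) = (I*sqrt(55) + 62)*(-110) = (62 + I*sqrt(55))*(-110) = -6820 - 110*I*sqrt(55)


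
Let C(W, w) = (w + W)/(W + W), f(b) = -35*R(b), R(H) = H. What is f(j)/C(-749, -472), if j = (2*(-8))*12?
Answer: 3355520/407 ≈ 8244.5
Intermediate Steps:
j = -192 (j = -16*12 = -192)
f(b) = -35*b
C(W, w) = (W + w)/(2*W) (C(W, w) = (W + w)/((2*W)) = (W + w)*(1/(2*W)) = (W + w)/(2*W))
f(j)/C(-749, -472) = (-35*(-192))/(((½)*(-749 - 472)/(-749))) = 6720/(((½)*(-1/749)*(-1221))) = 6720/(1221/1498) = 6720*(1498/1221) = 3355520/407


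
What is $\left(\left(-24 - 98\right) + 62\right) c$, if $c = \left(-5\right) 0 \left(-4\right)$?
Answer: $0$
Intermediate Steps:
$c = 0$ ($c = 0 \left(-4\right) = 0$)
$\left(\left(-24 - 98\right) + 62\right) c = \left(\left(-24 - 98\right) + 62\right) 0 = \left(-122 + 62\right) 0 = \left(-60\right) 0 = 0$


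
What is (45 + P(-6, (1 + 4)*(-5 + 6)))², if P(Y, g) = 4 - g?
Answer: 1936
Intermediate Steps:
(45 + P(-6, (1 + 4)*(-5 + 6)))² = (45 + (4 - (1 + 4)*(-5 + 6)))² = (45 + (4 - 5))² = (45 - 1)² = 44² = 1936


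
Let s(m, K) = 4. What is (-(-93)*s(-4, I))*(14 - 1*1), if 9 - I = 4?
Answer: 4836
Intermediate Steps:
I = 5 (I = 9 - 1*4 = 9 - 4 = 5)
(-(-93)*s(-4, I))*(14 - 1*1) = (-(-93)*4)*(14 - 1*1) = (-31*(-12))*(14 - 1) = 372*13 = 4836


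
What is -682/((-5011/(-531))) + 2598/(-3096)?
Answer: -189035035/2585676 ≈ -73.109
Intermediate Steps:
-682/((-5011/(-531))) + 2598/(-3096) = -682/((-5011*(-1/531))) + 2598*(-1/3096) = -682/5011/531 - 433/516 = -682*531/5011 - 433/516 = -362142/5011 - 433/516 = -189035035/2585676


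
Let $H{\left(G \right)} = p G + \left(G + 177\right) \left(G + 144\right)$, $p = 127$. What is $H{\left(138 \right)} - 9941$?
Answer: $96415$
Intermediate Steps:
$H{\left(G \right)} = 127 G + \left(144 + G\right) \left(177 + G\right)$ ($H{\left(G \right)} = 127 G + \left(G + 177\right) \left(G + 144\right) = 127 G + \left(177 + G\right) \left(144 + G\right) = 127 G + \left(144 + G\right) \left(177 + G\right)$)
$H{\left(138 \right)} - 9941 = \left(25488 + 138^{2} + 448 \cdot 138\right) - 9941 = \left(25488 + 19044 + 61824\right) - 9941 = 106356 - 9941 = 96415$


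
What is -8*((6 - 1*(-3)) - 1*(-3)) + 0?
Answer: -96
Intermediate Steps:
-8*((6 - 1*(-3)) - 1*(-3)) + 0 = -8*((6 + 3) + 3) + 0 = -8*(9 + 3) + 0 = -8*12 + 0 = -96 + 0 = -96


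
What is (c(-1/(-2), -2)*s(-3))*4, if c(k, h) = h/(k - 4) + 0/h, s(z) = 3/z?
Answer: -16/7 ≈ -2.2857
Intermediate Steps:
c(k, h) = h/(-4 + k) (c(k, h) = h/(-4 + k) + 0 = h/(-4 + k))
(c(-1/(-2), -2)*s(-3))*4 = ((-2/(-4 - 1/(-2)))*(3/(-3)))*4 = ((-2/(-4 - 1*(-1/2)))*(3*(-1/3)))*4 = (-2/(-4 + 1/2)*(-1))*4 = (-2/(-7/2)*(-1))*4 = (-2*(-2/7)*(-1))*4 = ((4/7)*(-1))*4 = -4/7*4 = -16/7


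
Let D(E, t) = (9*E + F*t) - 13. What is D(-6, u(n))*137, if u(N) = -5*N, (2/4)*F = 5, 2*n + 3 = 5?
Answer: -16029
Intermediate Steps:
n = 1 (n = -3/2 + (1/2)*5 = -3/2 + 5/2 = 1)
F = 10 (F = 2*5 = 10)
D(E, t) = -13 + 9*E + 10*t (D(E, t) = (9*E + 10*t) - 13 = -13 + 9*E + 10*t)
D(-6, u(n))*137 = (-13 + 9*(-6) + 10*(-5*1))*137 = (-13 - 54 + 10*(-5))*137 = (-13 - 54 - 50)*137 = -117*137 = -16029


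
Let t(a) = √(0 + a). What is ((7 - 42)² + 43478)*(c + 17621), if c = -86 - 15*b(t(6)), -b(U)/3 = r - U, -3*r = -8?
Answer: 789231465 - 2011635*√6 ≈ 7.8430e+8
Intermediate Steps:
r = 8/3 (r = -⅓*(-8) = 8/3 ≈ 2.6667)
t(a) = √a
b(U) = -8 + 3*U (b(U) = -3*(8/3 - U) = -8 + 3*U)
c = 34 - 45*√6 (c = -86 - 15*(-8 + 3*√6) = -86 + (120 - 45*√6) = 34 - 45*√6 ≈ -76.227)
((7 - 42)² + 43478)*(c + 17621) = ((7 - 42)² + 43478)*((34 - 45*√6) + 17621) = ((-35)² + 43478)*(17655 - 45*√6) = (1225 + 43478)*(17655 - 45*√6) = 44703*(17655 - 45*√6) = 789231465 - 2011635*√6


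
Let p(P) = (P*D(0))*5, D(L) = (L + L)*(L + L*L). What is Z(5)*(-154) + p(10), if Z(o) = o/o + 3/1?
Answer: -616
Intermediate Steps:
D(L) = 2*L*(L + L²) (D(L) = (2*L)*(L + L²) = 2*L*(L + L²))
Z(o) = 4 (Z(o) = 1 + 3*1 = 1 + 3 = 4)
p(P) = 0 (p(P) = (P*(2*0²*(1 + 0)))*5 = (P*(2*0*1))*5 = (P*0)*5 = 0*5 = 0)
Z(5)*(-154) + p(10) = 4*(-154) + 0 = -616 + 0 = -616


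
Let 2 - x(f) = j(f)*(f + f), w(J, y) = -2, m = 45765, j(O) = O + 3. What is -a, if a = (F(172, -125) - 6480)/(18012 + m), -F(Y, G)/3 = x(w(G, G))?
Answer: 2166/21259 ≈ 0.10189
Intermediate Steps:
j(O) = 3 + O
x(f) = 2 - 2*f*(3 + f) (x(f) = 2 - (3 + f)*(f + f) = 2 - (3 + f)*2*f = 2 - 2*f*(3 + f))
F(Y, G) = -18 (F(Y, G) = -3*(2 - 2*(-2)*(3 - 2)) = -3*(2 - 2*(-2)*1) = -3*(2 + 4) = -3*6 = -18)
a = -2166/21259 (a = (-18 - 6480)/(18012 + 45765) = -6498/63777 = -6498*1/63777 = -2166/21259 ≈ -0.10189)
-a = -1*(-2166/21259) = 2166/21259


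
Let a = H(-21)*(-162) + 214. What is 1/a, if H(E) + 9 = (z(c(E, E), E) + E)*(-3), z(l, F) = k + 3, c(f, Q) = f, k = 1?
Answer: -1/6590 ≈ -0.00015175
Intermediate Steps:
z(l, F) = 4 (z(l, F) = 1 + 3 = 4)
H(E) = -21 - 3*E (H(E) = -9 + (4 + E)*(-3) = -9 + (-12 - 3*E) = -21 - 3*E)
a = -6590 (a = (-21 - 3*(-21))*(-162) + 214 = (-21 + 63)*(-162) + 214 = 42*(-162) + 214 = -6804 + 214 = -6590)
1/a = 1/(-6590) = -1/6590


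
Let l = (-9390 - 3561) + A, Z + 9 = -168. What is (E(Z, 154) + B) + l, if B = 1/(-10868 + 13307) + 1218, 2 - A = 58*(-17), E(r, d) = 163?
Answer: -25809497/2439 ≈ -10582.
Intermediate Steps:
Z = -177 (Z = -9 - 168 = -177)
A = 988 (A = 2 - 58*(-17) = 2 - 1*(-986) = 2 + 986 = 988)
B = 2970703/2439 (B = 1/2439 + 1218 = 2970703/2439 ≈ 1218.0)
l = -11963 (l = (-9390 - 3561) + 988 = -12951 + 988 = -11963)
(E(Z, 154) + B) + l = (163 + 2970703/2439) - 11963 = 3368260/2439 - 11963 = -25809497/2439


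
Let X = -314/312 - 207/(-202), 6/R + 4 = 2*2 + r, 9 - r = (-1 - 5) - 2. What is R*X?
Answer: 17/2626 ≈ 0.0064737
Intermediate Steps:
r = 17 (r = 9 - ((-1 - 5) - 2) = 9 - (-6 - 2) = 9 - 1*(-8) = 9 + 8 = 17)
R = 6/17 (R = 6/(-4 + (2*2 + 17)) = 6/(-4 + (4 + 17)) = 6/(-4 + 21) = 6/17 ≈ 0.35294)
X = 289/15756 (X = -314*1/312 - 207*(-1/202) = -157/156 + 207/202 = 289/15756 ≈ 0.018342)
R*X = (6/17)*(289/15756) = 17/2626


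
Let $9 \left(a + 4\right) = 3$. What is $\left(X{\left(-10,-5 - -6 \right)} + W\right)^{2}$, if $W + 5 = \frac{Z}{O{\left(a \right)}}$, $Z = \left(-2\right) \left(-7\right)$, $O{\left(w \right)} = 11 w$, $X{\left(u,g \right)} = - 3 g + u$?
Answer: $\frac{4928400}{14641} \approx 336.62$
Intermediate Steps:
$X{\left(u,g \right)} = u - 3 g$
$a = - \frac{11}{3}$ ($a = -4 + \frac{1}{9} \cdot 3 = -4 + \frac{1}{3} = - \frac{11}{3} \approx -3.6667$)
$Z = 14$
$W = - \frac{647}{121}$ ($W = -5 + \frac{14}{11 \left(- \frac{11}{3}\right)} = -5 + \frac{14}{- \frac{121}{3}} = -5 + 14 \left(- \frac{3}{121}\right) = -5 - \frac{42}{121} = - \frac{647}{121} \approx -5.3471$)
$\left(X{\left(-10,-5 - -6 \right)} + W\right)^{2} = \left(\left(-10 - 3 \left(-5 - -6\right)\right) - \frac{647}{121}\right)^{2} = \left(\left(-10 - 3 \left(-5 + 6\right)\right) - \frac{647}{121}\right)^{2} = \left(\left(-10 - 3\right) - \frac{647}{121}\right)^{2} = \left(-13 - \frac{647}{121}\right)^{2} = \left(- \frac{2220}{121}\right)^{2} = \frac{4928400}{14641}$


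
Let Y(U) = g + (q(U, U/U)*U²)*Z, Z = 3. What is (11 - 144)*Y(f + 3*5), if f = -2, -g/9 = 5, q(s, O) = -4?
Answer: 275709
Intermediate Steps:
g = -45 (g = -9*5 = -45)
Y(U) = -45 - 12*U² (Y(U) = -45 - 4*U²*3 = -45 - 12*U²)
(11 - 144)*Y(f + 3*5) = (11 - 144)*(-45 - 12*(-2 + 3*5)²) = -133*(-45 - 12*(-2 + 15)²) = -133*(-45 - 12*13²) = -133*(-45 - 12*169) = -133*(-45 - 2028) = -133*(-2073) = 275709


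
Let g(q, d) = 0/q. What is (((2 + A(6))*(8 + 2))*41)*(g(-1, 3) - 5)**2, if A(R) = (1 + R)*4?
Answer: 307500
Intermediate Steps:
g(q, d) = 0
A(R) = 4 + 4*R
(((2 + A(6))*(8 + 2))*41)*(g(-1, 3) - 5)**2 = (((2 + (4 + 4*6))*(8 + 2))*41)*(0 - 5)**2 = (((2 + (4 + 24))*10)*41)*(-5)**2 = (((2 + 28)*10)*41)*25 = ((30*10)*41)*25 = (300*41)*25 = 12300*25 = 307500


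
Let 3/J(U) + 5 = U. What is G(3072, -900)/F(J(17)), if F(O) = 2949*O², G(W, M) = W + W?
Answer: 32768/983 ≈ 33.335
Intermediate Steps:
G(W, M) = 2*W
J(U) = 3/(-5 + U)
G(3072, -900)/F(J(17)) = (2*3072)/((2949*(3/(-5 + 17))²)) = 6144/((2949*(3/12)²)) = 6144/((2949*(3*(1/12))²)) = 6144/((2949*(¼)²)) = 6144/((2949*(1/16))) = 6144/(2949/16) = 6144*(16/2949) = 32768/983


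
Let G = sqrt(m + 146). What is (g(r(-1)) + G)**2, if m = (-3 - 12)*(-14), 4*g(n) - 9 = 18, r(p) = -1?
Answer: 6425/16 + 27*sqrt(89) ≈ 656.28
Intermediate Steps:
g(n) = 27/4 (g(n) = 9/4 + (1/4)*18 = 9/4 + 9/2 = 27/4)
m = 210 (m = -15*(-14) = 210)
G = 2*sqrt(89) (G = sqrt(210 + 146) = sqrt(356) = 2*sqrt(89) ≈ 18.868)
(g(r(-1)) + G)**2 = (27/4 + 2*sqrt(89))**2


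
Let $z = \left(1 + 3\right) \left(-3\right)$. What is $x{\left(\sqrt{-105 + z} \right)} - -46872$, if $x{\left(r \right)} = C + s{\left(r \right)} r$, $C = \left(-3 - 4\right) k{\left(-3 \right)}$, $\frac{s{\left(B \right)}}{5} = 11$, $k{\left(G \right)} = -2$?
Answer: $46886 + 165 i \sqrt{13} \approx 46886.0 + 594.92 i$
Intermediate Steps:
$z = -12$ ($z = 4 \left(-3\right) = -12$)
$s{\left(B \right)} = 55$ ($s{\left(B \right)} = 5 \cdot 11 = 55$)
$C = 14$ ($C = \left(-3 - 4\right) \left(-2\right) = \left(-7\right) \left(-2\right) = 14$)
$x{\left(r \right)} = 14 + 55 r$
$x{\left(\sqrt{-105 + z} \right)} - -46872 = \left(14 + 55 \sqrt{-105 - 12}\right) - -46872 = \left(14 + 55 \sqrt{-117}\right) + 46872 = \left(14 + 55 \cdot 3 i \sqrt{13}\right) + 46872 = \left(14 + 165 i \sqrt{13}\right) + 46872 = 46886 + 165 i \sqrt{13}$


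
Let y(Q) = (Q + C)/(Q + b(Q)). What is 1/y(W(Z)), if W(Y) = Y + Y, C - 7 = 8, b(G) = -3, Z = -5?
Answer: -13/5 ≈ -2.6000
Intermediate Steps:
C = 15 (C = 7 + 8 = 15)
W(Y) = 2*Y
y(Q) = (15 + Q)/(-3 + Q) (y(Q) = (Q + 15)/(Q - 3) = (15 + Q)/(-3 + Q))
1/y(W(Z)) = 1/((15 + 2*(-5))/(-3 + 2*(-5))) = 1/((15 - 10)/(-3 - 10)) = 1/(5/(-13)) = 1/(-1/13*5) = 1/(-5/13) = -13/5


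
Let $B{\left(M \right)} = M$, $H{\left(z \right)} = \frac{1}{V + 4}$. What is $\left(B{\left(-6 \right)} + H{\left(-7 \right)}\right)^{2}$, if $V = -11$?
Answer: $\frac{1849}{49} \approx 37.735$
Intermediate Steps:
$H{\left(z \right)} = - \frac{1}{7}$ ($H{\left(z \right)} = \frac{1}{-11 + 4} = \frac{1}{-7} = - \frac{1}{7}$)
$\left(B{\left(-6 \right)} + H{\left(-7 \right)}\right)^{2} = \left(-6 - \frac{1}{7}\right)^{2} = \left(- \frac{43}{7}\right)^{2} = \frac{1849}{49}$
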